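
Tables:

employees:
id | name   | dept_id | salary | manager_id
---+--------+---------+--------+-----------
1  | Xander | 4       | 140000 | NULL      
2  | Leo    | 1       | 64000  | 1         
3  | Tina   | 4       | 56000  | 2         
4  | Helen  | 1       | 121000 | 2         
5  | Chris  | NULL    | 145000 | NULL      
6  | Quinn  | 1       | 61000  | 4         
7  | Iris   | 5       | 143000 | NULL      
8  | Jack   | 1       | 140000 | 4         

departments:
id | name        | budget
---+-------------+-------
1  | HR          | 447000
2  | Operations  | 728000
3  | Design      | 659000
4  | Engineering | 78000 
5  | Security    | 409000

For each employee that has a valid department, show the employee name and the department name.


INNER JOIN keeps only employees rows whose dept_id matches an id in departments. Walk through each employee:
  - employee 1 (Xander): dept_id=4 -> matches Engineering
  - employee 2 (Leo): dept_id=1 -> matches HR
  - employee 3 (Tina): dept_id=4 -> matches Engineering
  - employee 4 (Helen): dept_id=1 -> matches HR
  - employee 5 (Chris): dept_id=NULL, no match -> dropped
  - employee 6 (Quinn): dept_id=1 -> matches HR
  - employee 7 (Iris): dept_id=5 -> matches Security
  - employee 8 (Jack): dept_id=1 -> matches HR
So 1 of 8 rows is dropped.

SQL:
SELECT a.name, b.name AS department
FROM employees a
INNER JOIN departments b ON a.dept_id = b.id

Result:
name   | department 
-------+------------
Xander | Engineering
Leo    | HR         
Tina   | Engineering
Helen  | HR         
Quinn  | HR         
Iris   | Security   
Jack   | HR         


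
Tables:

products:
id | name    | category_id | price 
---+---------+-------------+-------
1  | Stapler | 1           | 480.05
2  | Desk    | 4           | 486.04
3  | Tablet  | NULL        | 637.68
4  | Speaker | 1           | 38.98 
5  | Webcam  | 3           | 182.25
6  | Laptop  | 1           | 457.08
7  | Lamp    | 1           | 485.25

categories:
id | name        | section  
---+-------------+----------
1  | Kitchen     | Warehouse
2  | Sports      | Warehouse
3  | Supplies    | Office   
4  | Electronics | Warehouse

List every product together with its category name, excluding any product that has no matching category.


INNER JOIN keeps only products rows whose category_id matches an id in categories. Walk through each product:
  - product 1 (Stapler): category_id=1 -> matches Kitchen
  - product 2 (Desk): category_id=4 -> matches Electronics
  - product 3 (Tablet): category_id=NULL, no match -> dropped
  - product 4 (Speaker): category_id=1 -> matches Kitchen
  - product 5 (Webcam): category_id=3 -> matches Supplies
  - product 6 (Laptop): category_id=1 -> matches Kitchen
  - product 7 (Lamp): category_id=1 -> matches Kitchen
So 1 of 7 rows is dropped.

SQL:
SELECT a.name, b.name AS category
FROM products a
INNER JOIN categories b ON a.category_id = b.id

Result:
name    | category   
--------+------------
Stapler | Kitchen    
Desk    | Electronics
Speaker | Kitchen    
Webcam  | Supplies   
Laptop  | Kitchen    
Lamp    | Kitchen    


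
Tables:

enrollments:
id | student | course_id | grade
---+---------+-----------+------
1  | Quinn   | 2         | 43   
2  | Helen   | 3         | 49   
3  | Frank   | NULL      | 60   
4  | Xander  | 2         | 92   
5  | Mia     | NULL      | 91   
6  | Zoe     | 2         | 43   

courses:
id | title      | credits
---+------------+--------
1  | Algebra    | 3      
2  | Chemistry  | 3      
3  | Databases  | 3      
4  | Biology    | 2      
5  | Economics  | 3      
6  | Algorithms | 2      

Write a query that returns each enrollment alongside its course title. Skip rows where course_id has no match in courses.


INNER JOIN keeps only enrollments rows whose course_id matches an id in courses. Walk through each enrollment:
  - enrollment 1 (Quinn): course_id=2 -> matches Chemistry
  - enrollment 2 (Helen): course_id=3 -> matches Databases
  - enrollment 3 (Frank): course_id=NULL, no match -> dropped
  - enrollment 4 (Xander): course_id=2 -> matches Chemistry
  - enrollment 5 (Mia): course_id=NULL, no match -> dropped
  - enrollment 6 (Zoe): course_id=2 -> matches Chemistry
So 2 of 6 rows are dropped.

SQL:
SELECT a.student, b.title AS course
FROM enrollments a
INNER JOIN courses b ON a.course_id = b.id

Result:
student | course   
--------+----------
Quinn   | Chemistry
Helen   | Databases
Xander  | Chemistry
Zoe     | Chemistry


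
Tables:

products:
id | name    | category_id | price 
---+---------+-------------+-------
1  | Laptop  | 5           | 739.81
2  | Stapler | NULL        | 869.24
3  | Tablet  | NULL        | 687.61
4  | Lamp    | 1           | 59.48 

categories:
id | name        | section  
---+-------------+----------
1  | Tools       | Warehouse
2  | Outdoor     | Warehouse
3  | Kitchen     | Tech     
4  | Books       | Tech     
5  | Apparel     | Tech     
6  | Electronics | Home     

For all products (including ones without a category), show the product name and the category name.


LEFT JOIN keeps every row from products (the left table); where category_id has no match in categories, the category columns become NULL. Walk through each product:
  - product 1 (Laptop): category_id=5 -> matches Apparel
  - product 2 (Stapler): category_id=NULL, no match -> kept with NULL
  - product 3 (Tablet): category_id=NULL, no match -> kept with NULL
  - product 4 (Lamp): category_id=1 -> matches Tools
All 4 rows appear; 2 have NULL category.

SQL:
SELECT a.name, b.name AS category
FROM products a
LEFT JOIN categories b ON a.category_id = b.id

Result:
name    | category
--------+---------
Laptop  | Apparel 
Stapler | NULL    
Tablet  | NULL    
Lamp    | Tools   


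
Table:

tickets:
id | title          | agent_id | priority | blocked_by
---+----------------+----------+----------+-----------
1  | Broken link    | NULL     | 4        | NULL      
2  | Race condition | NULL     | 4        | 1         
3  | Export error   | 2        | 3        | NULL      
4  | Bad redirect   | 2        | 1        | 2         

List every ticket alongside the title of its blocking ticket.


This is a self-join: tickets is joined to a second copy of itself, matching each row's blocked_by to another row's id. Use LEFT JOIN so rows with blocked_by=NULL are kept.
  - ticket 1 (Broken link): blocked_by=NULL -> NULL
  - ticket 2 (Race condition): blocked_by=1 -> Broken link
  - ticket 3 (Export error): blocked_by=NULL -> NULL
  - ticket 4 (Bad redirect): blocked_by=2 -> Race condition

SQL:
SELECT a.title AS item, b.title AS blocked_by
FROM tickets a
LEFT JOIN tickets b ON a.blocked_by = b.id

Result:
item           | blocked_by    
---------------+---------------
Broken link    | NULL          
Race condition | Broken link   
Export error   | NULL          
Bad redirect   | Race condition


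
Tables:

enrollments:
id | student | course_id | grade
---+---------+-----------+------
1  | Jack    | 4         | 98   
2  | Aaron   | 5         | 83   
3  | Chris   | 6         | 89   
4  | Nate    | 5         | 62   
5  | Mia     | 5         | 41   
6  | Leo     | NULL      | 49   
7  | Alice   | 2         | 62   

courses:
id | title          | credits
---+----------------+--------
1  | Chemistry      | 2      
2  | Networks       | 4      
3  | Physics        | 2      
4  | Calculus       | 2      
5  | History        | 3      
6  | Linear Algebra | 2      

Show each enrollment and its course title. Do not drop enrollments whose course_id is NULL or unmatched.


LEFT JOIN keeps every row from enrollments (the left table); where course_id has no match in courses, the course columns become NULL. Walk through each enrollment:
  - enrollment 1 (Jack): course_id=4 -> matches Calculus
  - enrollment 2 (Aaron): course_id=5 -> matches History
  - enrollment 3 (Chris): course_id=6 -> matches Linear Algebra
  - enrollment 4 (Nate): course_id=5 -> matches History
  - enrollment 5 (Mia): course_id=5 -> matches History
  - enrollment 6 (Leo): course_id=NULL, no match -> kept with NULL
  - enrollment 7 (Alice): course_id=2 -> matches Networks
All 7 rows appear; 1 has NULL course.

SQL:
SELECT a.student, b.title AS course
FROM enrollments a
LEFT JOIN courses b ON a.course_id = b.id

Result:
student | course        
--------+---------------
Jack    | Calculus      
Aaron   | History       
Chris   | Linear Algebra
Nate    | History       
Mia     | History       
Leo     | NULL          
Alice   | Networks      


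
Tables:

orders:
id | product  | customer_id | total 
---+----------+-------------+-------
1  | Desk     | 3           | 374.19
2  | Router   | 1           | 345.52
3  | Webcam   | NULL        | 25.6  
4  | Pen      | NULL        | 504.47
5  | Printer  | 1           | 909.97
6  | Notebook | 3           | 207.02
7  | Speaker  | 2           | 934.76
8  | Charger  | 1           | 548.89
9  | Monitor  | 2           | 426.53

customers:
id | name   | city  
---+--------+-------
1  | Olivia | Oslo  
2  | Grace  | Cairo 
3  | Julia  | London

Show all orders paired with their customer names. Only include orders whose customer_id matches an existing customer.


INNER JOIN keeps only orders rows whose customer_id matches an id in customers. Walk through each order:
  - order 1 (Desk): customer_id=3 -> matches Julia
  - order 2 (Router): customer_id=1 -> matches Olivia
  - order 3 (Webcam): customer_id=NULL, no match -> dropped
  - order 4 (Pen): customer_id=NULL, no match -> dropped
  - order 5 (Printer): customer_id=1 -> matches Olivia
  - order 6 (Notebook): customer_id=3 -> matches Julia
  - order 7 (Speaker): customer_id=2 -> matches Grace
  - order 8 (Charger): customer_id=1 -> matches Olivia
  - order 9 (Monitor): customer_id=2 -> matches Grace
So 2 of 9 rows are dropped.

SQL:
SELECT a.product, b.name AS customer
FROM orders a
INNER JOIN customers b ON a.customer_id = b.id

Result:
product  | customer
---------+---------
Desk     | Julia   
Router   | Olivia  
Printer  | Olivia  
Notebook | Julia   
Speaker  | Grace   
Charger  | Olivia  
Monitor  | Grace   


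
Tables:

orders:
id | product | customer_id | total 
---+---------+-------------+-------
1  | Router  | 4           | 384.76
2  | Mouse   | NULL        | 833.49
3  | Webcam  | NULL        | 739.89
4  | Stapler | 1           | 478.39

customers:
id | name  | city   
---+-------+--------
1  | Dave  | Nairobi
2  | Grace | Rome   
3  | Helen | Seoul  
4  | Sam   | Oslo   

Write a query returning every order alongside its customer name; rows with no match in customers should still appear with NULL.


LEFT JOIN keeps every row from orders (the left table); where customer_id has no match in customers, the customer columns become NULL. Walk through each order:
  - order 1 (Router): customer_id=4 -> matches Sam
  - order 2 (Mouse): customer_id=NULL, no match -> kept with NULL
  - order 3 (Webcam): customer_id=NULL, no match -> kept with NULL
  - order 4 (Stapler): customer_id=1 -> matches Dave
All 4 rows appear; 2 have NULL customer.

SQL:
SELECT a.product, b.name AS customer
FROM orders a
LEFT JOIN customers b ON a.customer_id = b.id

Result:
product | customer
--------+---------
Router  | Sam     
Mouse   | NULL    
Webcam  | NULL    
Stapler | Dave    


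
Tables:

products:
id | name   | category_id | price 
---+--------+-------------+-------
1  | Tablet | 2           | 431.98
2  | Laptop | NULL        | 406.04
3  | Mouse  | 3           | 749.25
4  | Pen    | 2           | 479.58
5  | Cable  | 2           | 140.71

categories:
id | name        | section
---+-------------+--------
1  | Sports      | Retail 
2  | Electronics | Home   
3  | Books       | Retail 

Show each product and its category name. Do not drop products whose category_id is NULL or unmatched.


LEFT JOIN keeps every row from products (the left table); where category_id has no match in categories, the category columns become NULL. Walk through each product:
  - product 1 (Tablet): category_id=2 -> matches Electronics
  - product 2 (Laptop): category_id=NULL, no match -> kept with NULL
  - product 3 (Mouse): category_id=3 -> matches Books
  - product 4 (Pen): category_id=2 -> matches Electronics
  - product 5 (Cable): category_id=2 -> matches Electronics
All 5 rows appear; 1 has NULL category.

SQL:
SELECT a.name, b.name AS category
FROM products a
LEFT JOIN categories b ON a.category_id = b.id

Result:
name   | category   
-------+------------
Tablet | Electronics
Laptop | NULL       
Mouse  | Books      
Pen    | Electronics
Cable  | Electronics


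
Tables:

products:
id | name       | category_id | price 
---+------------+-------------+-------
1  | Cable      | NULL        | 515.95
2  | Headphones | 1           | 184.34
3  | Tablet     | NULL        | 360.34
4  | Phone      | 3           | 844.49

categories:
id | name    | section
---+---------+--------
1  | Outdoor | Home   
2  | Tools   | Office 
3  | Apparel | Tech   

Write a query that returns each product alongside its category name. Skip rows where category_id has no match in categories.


INNER JOIN keeps only products rows whose category_id matches an id in categories. Walk through each product:
  - product 1 (Cable): category_id=NULL, no match -> dropped
  - product 2 (Headphones): category_id=1 -> matches Outdoor
  - product 3 (Tablet): category_id=NULL, no match -> dropped
  - product 4 (Phone): category_id=3 -> matches Apparel
So 2 of 4 rows are dropped.

SQL:
SELECT a.name, b.name AS category
FROM products a
INNER JOIN categories b ON a.category_id = b.id

Result:
name       | category
-----------+---------
Headphones | Outdoor 
Phone      | Apparel 


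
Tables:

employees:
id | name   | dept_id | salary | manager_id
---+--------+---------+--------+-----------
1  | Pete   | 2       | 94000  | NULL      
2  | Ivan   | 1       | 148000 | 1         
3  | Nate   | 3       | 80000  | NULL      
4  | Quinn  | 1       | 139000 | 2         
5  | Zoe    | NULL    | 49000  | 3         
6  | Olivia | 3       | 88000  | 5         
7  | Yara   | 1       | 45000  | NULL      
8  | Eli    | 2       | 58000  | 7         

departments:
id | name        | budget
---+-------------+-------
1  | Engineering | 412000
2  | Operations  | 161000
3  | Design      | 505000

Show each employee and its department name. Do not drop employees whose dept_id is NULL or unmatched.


LEFT JOIN keeps every row from employees (the left table); where dept_id has no match in departments, the department columns become NULL. Walk through each employee:
  - employee 1 (Pete): dept_id=2 -> matches Operations
  - employee 2 (Ivan): dept_id=1 -> matches Engineering
  - employee 3 (Nate): dept_id=3 -> matches Design
  - employee 4 (Quinn): dept_id=1 -> matches Engineering
  - employee 5 (Zoe): dept_id=NULL, no match -> kept with NULL
  - employee 6 (Olivia): dept_id=3 -> matches Design
  - employee 7 (Yara): dept_id=1 -> matches Engineering
  - employee 8 (Eli): dept_id=2 -> matches Operations
All 8 rows appear; 1 has NULL department.

SQL:
SELECT a.name, b.name AS department
FROM employees a
LEFT JOIN departments b ON a.dept_id = b.id

Result:
name   | department 
-------+------------
Pete   | Operations 
Ivan   | Engineering
Nate   | Design     
Quinn  | Engineering
Zoe    | NULL       
Olivia | Design     
Yara   | Engineering
Eli    | Operations 


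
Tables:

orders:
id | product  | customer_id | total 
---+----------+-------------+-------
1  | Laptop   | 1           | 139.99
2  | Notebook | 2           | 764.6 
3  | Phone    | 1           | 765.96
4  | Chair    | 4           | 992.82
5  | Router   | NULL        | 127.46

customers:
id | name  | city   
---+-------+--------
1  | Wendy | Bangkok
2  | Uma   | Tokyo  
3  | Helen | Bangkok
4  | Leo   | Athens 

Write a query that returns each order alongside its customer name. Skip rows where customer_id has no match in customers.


INNER JOIN keeps only orders rows whose customer_id matches an id in customers. Walk through each order:
  - order 1 (Laptop): customer_id=1 -> matches Wendy
  - order 2 (Notebook): customer_id=2 -> matches Uma
  - order 3 (Phone): customer_id=1 -> matches Wendy
  - order 4 (Chair): customer_id=4 -> matches Leo
  - order 5 (Router): customer_id=NULL, no match -> dropped
So 1 of 5 rows is dropped.

SQL:
SELECT a.product, b.name AS customer
FROM orders a
INNER JOIN customers b ON a.customer_id = b.id

Result:
product  | customer
---------+---------
Laptop   | Wendy   
Notebook | Uma     
Phone    | Wendy   
Chair    | Leo     


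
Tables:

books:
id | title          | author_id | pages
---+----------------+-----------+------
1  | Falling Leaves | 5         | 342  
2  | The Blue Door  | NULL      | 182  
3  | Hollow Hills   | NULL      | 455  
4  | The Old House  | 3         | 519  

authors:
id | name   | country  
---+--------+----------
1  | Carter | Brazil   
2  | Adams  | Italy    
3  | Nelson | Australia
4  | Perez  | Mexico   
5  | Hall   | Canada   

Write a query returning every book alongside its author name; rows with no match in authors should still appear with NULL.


LEFT JOIN keeps every row from books (the left table); where author_id has no match in authors, the author columns become NULL. Walk through each book:
  - book 1 (Falling Leaves): author_id=5 -> matches Hall
  - book 2 (The Blue Door): author_id=NULL, no match -> kept with NULL
  - book 3 (Hollow Hills): author_id=NULL, no match -> kept with NULL
  - book 4 (The Old House): author_id=3 -> matches Nelson
All 4 rows appear; 2 have NULL author.

SQL:
SELECT a.title, b.name AS author
FROM books a
LEFT JOIN authors b ON a.author_id = b.id

Result:
title          | author
---------------+-------
Falling Leaves | Hall  
The Blue Door  | NULL  
Hollow Hills   | NULL  
The Old House  | Nelson


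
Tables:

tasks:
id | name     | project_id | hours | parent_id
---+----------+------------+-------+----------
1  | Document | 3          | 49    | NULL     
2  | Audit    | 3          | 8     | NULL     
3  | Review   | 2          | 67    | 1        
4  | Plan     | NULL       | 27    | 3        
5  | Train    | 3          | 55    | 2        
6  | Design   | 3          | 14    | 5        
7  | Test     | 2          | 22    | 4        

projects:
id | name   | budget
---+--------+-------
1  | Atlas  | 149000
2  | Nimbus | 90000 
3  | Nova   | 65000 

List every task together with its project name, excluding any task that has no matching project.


INNER JOIN keeps only tasks rows whose project_id matches an id in projects. Walk through each task:
  - task 1 (Document): project_id=3 -> matches Nova
  - task 2 (Audit): project_id=3 -> matches Nova
  - task 3 (Review): project_id=2 -> matches Nimbus
  - task 4 (Plan): project_id=NULL, no match -> dropped
  - task 5 (Train): project_id=3 -> matches Nova
  - task 6 (Design): project_id=3 -> matches Nova
  - task 7 (Test): project_id=2 -> matches Nimbus
So 1 of 7 rows is dropped.

SQL:
SELECT a.name, b.name AS project
FROM tasks a
INNER JOIN projects b ON a.project_id = b.id

Result:
name     | project
---------+--------
Document | Nova   
Audit    | Nova   
Review   | Nimbus 
Train    | Nova   
Design   | Nova   
Test     | Nimbus 


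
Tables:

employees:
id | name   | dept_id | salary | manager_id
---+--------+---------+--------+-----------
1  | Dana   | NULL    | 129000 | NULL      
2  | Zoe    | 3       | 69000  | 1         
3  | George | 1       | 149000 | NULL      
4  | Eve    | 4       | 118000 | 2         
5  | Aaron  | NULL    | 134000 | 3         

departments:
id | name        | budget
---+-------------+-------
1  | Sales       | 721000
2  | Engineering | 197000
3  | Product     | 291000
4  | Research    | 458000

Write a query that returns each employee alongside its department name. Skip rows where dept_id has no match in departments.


INNER JOIN keeps only employees rows whose dept_id matches an id in departments. Walk through each employee:
  - employee 1 (Dana): dept_id=NULL, no match -> dropped
  - employee 2 (Zoe): dept_id=3 -> matches Product
  - employee 3 (George): dept_id=1 -> matches Sales
  - employee 4 (Eve): dept_id=4 -> matches Research
  - employee 5 (Aaron): dept_id=NULL, no match -> dropped
So 2 of 5 rows are dropped.

SQL:
SELECT a.name, b.name AS department
FROM employees a
INNER JOIN departments b ON a.dept_id = b.id

Result:
name   | department
-------+-----------
Zoe    | Product   
George | Sales     
Eve    | Research  


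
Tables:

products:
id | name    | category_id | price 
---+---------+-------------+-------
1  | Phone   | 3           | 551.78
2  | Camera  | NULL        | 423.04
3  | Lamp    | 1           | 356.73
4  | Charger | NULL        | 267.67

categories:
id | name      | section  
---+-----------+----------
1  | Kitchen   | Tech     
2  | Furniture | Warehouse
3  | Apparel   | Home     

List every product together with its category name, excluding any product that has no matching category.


INNER JOIN keeps only products rows whose category_id matches an id in categories. Walk through each product:
  - product 1 (Phone): category_id=3 -> matches Apparel
  - product 2 (Camera): category_id=NULL, no match -> dropped
  - product 3 (Lamp): category_id=1 -> matches Kitchen
  - product 4 (Charger): category_id=NULL, no match -> dropped
So 2 of 4 rows are dropped.

SQL:
SELECT a.name, b.name AS category
FROM products a
INNER JOIN categories b ON a.category_id = b.id

Result:
name  | category
------+---------
Phone | Apparel 
Lamp  | Kitchen 


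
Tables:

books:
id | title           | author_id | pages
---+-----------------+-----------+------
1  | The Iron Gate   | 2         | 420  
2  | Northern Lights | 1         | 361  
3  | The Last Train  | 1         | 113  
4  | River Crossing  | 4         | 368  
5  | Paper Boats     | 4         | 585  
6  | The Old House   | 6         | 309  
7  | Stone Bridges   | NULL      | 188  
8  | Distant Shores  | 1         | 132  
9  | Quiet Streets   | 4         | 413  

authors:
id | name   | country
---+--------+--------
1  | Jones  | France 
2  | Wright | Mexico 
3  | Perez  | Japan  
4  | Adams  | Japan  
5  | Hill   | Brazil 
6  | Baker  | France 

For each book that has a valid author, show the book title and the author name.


INNER JOIN keeps only books rows whose author_id matches an id in authors. Walk through each book:
  - book 1 (The Iron Gate): author_id=2 -> matches Wright
  - book 2 (Northern Lights): author_id=1 -> matches Jones
  - book 3 (The Last Train): author_id=1 -> matches Jones
  - book 4 (River Crossing): author_id=4 -> matches Adams
  - book 5 (Paper Boats): author_id=4 -> matches Adams
  - book 6 (The Old House): author_id=6 -> matches Baker
  - book 7 (Stone Bridges): author_id=NULL, no match -> dropped
  - book 8 (Distant Shores): author_id=1 -> matches Jones
  - book 9 (Quiet Streets): author_id=4 -> matches Adams
So 1 of 9 rows is dropped.

SQL:
SELECT a.title, b.name AS author
FROM books a
INNER JOIN authors b ON a.author_id = b.id

Result:
title           | author
----------------+-------
The Iron Gate   | Wright
Northern Lights | Jones 
The Last Train  | Jones 
River Crossing  | Adams 
Paper Boats     | Adams 
The Old House   | Baker 
Distant Shores  | Jones 
Quiet Streets   | Adams 


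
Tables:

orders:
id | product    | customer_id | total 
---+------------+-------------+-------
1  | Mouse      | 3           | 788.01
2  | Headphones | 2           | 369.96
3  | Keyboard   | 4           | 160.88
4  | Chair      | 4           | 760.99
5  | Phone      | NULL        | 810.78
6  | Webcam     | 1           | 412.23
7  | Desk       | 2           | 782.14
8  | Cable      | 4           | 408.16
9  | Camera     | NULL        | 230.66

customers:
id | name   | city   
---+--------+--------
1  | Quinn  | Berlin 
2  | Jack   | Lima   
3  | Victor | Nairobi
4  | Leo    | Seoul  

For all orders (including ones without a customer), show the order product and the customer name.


LEFT JOIN keeps every row from orders (the left table); where customer_id has no match in customers, the customer columns become NULL. Walk through each order:
  - order 1 (Mouse): customer_id=3 -> matches Victor
  - order 2 (Headphones): customer_id=2 -> matches Jack
  - order 3 (Keyboard): customer_id=4 -> matches Leo
  - order 4 (Chair): customer_id=4 -> matches Leo
  - order 5 (Phone): customer_id=NULL, no match -> kept with NULL
  - order 6 (Webcam): customer_id=1 -> matches Quinn
  - order 7 (Desk): customer_id=2 -> matches Jack
  - order 8 (Cable): customer_id=4 -> matches Leo
  - order 9 (Camera): customer_id=NULL, no match -> kept with NULL
All 9 rows appear; 2 have NULL customer.

SQL:
SELECT a.product, b.name AS customer
FROM orders a
LEFT JOIN customers b ON a.customer_id = b.id

Result:
product    | customer
-----------+---------
Mouse      | Victor  
Headphones | Jack    
Keyboard   | Leo     
Chair      | Leo     
Phone      | NULL    
Webcam     | Quinn   
Desk       | Jack    
Cable      | Leo     
Camera     | NULL    


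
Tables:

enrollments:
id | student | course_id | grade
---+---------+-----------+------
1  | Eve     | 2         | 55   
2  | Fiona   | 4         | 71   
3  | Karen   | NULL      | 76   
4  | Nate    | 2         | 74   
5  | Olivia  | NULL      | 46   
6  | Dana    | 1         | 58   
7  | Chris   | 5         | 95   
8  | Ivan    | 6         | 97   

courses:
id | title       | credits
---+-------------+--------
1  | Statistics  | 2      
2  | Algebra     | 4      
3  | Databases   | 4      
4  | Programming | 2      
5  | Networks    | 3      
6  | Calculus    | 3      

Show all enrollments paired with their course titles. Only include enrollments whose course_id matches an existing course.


INNER JOIN keeps only enrollments rows whose course_id matches an id in courses. Walk through each enrollment:
  - enrollment 1 (Eve): course_id=2 -> matches Algebra
  - enrollment 2 (Fiona): course_id=4 -> matches Programming
  - enrollment 3 (Karen): course_id=NULL, no match -> dropped
  - enrollment 4 (Nate): course_id=2 -> matches Algebra
  - enrollment 5 (Olivia): course_id=NULL, no match -> dropped
  - enrollment 6 (Dana): course_id=1 -> matches Statistics
  - enrollment 7 (Chris): course_id=5 -> matches Networks
  - enrollment 8 (Ivan): course_id=6 -> matches Calculus
So 2 of 8 rows are dropped.

SQL:
SELECT a.student, b.title AS course
FROM enrollments a
INNER JOIN courses b ON a.course_id = b.id

Result:
student | course     
--------+------------
Eve     | Algebra    
Fiona   | Programming
Nate    | Algebra    
Dana    | Statistics 
Chris   | Networks   
Ivan    | Calculus   


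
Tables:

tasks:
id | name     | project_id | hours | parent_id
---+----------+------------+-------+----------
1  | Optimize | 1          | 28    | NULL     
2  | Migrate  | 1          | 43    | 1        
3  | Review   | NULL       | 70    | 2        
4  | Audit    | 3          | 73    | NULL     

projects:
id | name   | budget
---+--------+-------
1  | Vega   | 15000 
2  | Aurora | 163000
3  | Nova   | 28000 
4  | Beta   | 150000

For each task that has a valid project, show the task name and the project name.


INNER JOIN keeps only tasks rows whose project_id matches an id in projects. Walk through each task:
  - task 1 (Optimize): project_id=1 -> matches Vega
  - task 2 (Migrate): project_id=1 -> matches Vega
  - task 3 (Review): project_id=NULL, no match -> dropped
  - task 4 (Audit): project_id=3 -> matches Nova
So 1 of 4 rows is dropped.

SQL:
SELECT a.name, b.name AS project
FROM tasks a
INNER JOIN projects b ON a.project_id = b.id

Result:
name     | project
---------+--------
Optimize | Vega   
Migrate  | Vega   
Audit    | Nova   


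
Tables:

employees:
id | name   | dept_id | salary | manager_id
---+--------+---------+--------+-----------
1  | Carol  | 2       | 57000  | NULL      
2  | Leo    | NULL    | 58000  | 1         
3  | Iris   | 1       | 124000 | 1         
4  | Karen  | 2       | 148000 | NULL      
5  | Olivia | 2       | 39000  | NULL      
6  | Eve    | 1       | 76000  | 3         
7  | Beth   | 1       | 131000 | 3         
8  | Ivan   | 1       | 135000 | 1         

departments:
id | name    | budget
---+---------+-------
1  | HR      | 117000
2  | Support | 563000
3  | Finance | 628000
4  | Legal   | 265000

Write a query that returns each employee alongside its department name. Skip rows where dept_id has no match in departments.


INNER JOIN keeps only employees rows whose dept_id matches an id in departments. Walk through each employee:
  - employee 1 (Carol): dept_id=2 -> matches Support
  - employee 2 (Leo): dept_id=NULL, no match -> dropped
  - employee 3 (Iris): dept_id=1 -> matches HR
  - employee 4 (Karen): dept_id=2 -> matches Support
  - employee 5 (Olivia): dept_id=2 -> matches Support
  - employee 6 (Eve): dept_id=1 -> matches HR
  - employee 7 (Beth): dept_id=1 -> matches HR
  - employee 8 (Ivan): dept_id=1 -> matches HR
So 1 of 8 rows is dropped.

SQL:
SELECT a.name, b.name AS department
FROM employees a
INNER JOIN departments b ON a.dept_id = b.id

Result:
name   | department
-------+-----------
Carol  | Support   
Iris   | HR        
Karen  | Support   
Olivia | Support   
Eve    | HR        
Beth   | HR        
Ivan   | HR        


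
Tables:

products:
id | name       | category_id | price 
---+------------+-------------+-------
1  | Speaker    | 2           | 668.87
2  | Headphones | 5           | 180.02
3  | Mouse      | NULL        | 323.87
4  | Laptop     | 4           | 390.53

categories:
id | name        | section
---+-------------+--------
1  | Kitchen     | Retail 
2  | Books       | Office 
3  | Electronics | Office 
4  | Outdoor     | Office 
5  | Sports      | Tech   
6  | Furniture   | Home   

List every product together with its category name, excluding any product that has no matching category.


INNER JOIN keeps only products rows whose category_id matches an id in categories. Walk through each product:
  - product 1 (Speaker): category_id=2 -> matches Books
  - product 2 (Headphones): category_id=5 -> matches Sports
  - product 3 (Mouse): category_id=NULL, no match -> dropped
  - product 4 (Laptop): category_id=4 -> matches Outdoor
So 1 of 4 rows is dropped.

SQL:
SELECT a.name, b.name AS category
FROM products a
INNER JOIN categories b ON a.category_id = b.id

Result:
name       | category
-----------+---------
Speaker    | Books   
Headphones | Sports  
Laptop     | Outdoor 


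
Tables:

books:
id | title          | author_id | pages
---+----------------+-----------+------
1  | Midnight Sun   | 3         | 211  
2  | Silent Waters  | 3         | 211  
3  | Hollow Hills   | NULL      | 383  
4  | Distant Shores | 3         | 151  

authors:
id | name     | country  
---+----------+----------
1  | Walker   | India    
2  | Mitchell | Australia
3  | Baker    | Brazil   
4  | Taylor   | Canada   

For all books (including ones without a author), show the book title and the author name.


LEFT JOIN keeps every row from books (the left table); where author_id has no match in authors, the author columns become NULL. Walk through each book:
  - book 1 (Midnight Sun): author_id=3 -> matches Baker
  - book 2 (Silent Waters): author_id=3 -> matches Baker
  - book 3 (Hollow Hills): author_id=NULL, no match -> kept with NULL
  - book 4 (Distant Shores): author_id=3 -> matches Baker
All 4 rows appear; 1 has NULL author.

SQL:
SELECT a.title, b.name AS author
FROM books a
LEFT JOIN authors b ON a.author_id = b.id

Result:
title          | author
---------------+-------
Midnight Sun   | Baker 
Silent Waters  | Baker 
Hollow Hills   | NULL  
Distant Shores | Baker 


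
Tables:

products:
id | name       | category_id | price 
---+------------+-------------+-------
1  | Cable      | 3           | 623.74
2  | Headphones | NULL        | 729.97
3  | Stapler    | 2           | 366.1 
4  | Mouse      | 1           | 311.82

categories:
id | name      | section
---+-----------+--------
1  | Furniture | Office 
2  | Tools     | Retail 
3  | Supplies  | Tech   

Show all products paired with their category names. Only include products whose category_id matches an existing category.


INNER JOIN keeps only products rows whose category_id matches an id in categories. Walk through each product:
  - product 1 (Cable): category_id=3 -> matches Supplies
  - product 2 (Headphones): category_id=NULL, no match -> dropped
  - product 3 (Stapler): category_id=2 -> matches Tools
  - product 4 (Mouse): category_id=1 -> matches Furniture
So 1 of 4 rows is dropped.

SQL:
SELECT a.name, b.name AS category
FROM products a
INNER JOIN categories b ON a.category_id = b.id

Result:
name    | category 
--------+----------
Cable   | Supplies 
Stapler | Tools    
Mouse   | Furniture


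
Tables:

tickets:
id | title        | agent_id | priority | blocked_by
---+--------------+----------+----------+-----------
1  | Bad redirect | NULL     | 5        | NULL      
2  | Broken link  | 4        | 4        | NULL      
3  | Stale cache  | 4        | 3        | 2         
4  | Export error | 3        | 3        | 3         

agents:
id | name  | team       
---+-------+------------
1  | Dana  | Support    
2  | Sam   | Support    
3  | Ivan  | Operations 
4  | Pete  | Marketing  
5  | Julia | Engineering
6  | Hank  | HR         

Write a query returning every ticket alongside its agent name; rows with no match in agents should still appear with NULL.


LEFT JOIN keeps every row from tickets (the left table); where agent_id has no match in agents, the agent columns become NULL. Walk through each ticket:
  - ticket 1 (Bad redirect): agent_id=NULL, no match -> kept with NULL
  - ticket 2 (Broken link): agent_id=4 -> matches Pete
  - ticket 3 (Stale cache): agent_id=4 -> matches Pete
  - ticket 4 (Export error): agent_id=3 -> matches Ivan
All 4 rows appear; 1 has NULL agent.

SQL:
SELECT a.title, b.name AS agent
FROM tickets a
LEFT JOIN agents b ON a.agent_id = b.id

Result:
title        | agent
-------------+------
Bad redirect | NULL 
Broken link  | Pete 
Stale cache  | Pete 
Export error | Ivan 


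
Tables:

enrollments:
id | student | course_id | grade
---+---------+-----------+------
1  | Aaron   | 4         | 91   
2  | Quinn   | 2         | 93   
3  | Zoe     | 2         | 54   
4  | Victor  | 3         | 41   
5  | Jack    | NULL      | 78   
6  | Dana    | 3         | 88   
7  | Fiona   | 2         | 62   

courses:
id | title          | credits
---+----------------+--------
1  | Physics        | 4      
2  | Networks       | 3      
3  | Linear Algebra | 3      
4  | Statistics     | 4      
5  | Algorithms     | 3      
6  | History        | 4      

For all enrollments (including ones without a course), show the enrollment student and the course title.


LEFT JOIN keeps every row from enrollments (the left table); where course_id has no match in courses, the course columns become NULL. Walk through each enrollment:
  - enrollment 1 (Aaron): course_id=4 -> matches Statistics
  - enrollment 2 (Quinn): course_id=2 -> matches Networks
  - enrollment 3 (Zoe): course_id=2 -> matches Networks
  - enrollment 4 (Victor): course_id=3 -> matches Linear Algebra
  - enrollment 5 (Jack): course_id=NULL, no match -> kept with NULL
  - enrollment 6 (Dana): course_id=3 -> matches Linear Algebra
  - enrollment 7 (Fiona): course_id=2 -> matches Networks
All 7 rows appear; 1 has NULL course.

SQL:
SELECT a.student, b.title AS course
FROM enrollments a
LEFT JOIN courses b ON a.course_id = b.id

Result:
student | course        
--------+---------------
Aaron   | Statistics    
Quinn   | Networks      
Zoe     | Networks      
Victor  | Linear Algebra
Jack    | NULL          
Dana    | Linear Algebra
Fiona   | Networks      


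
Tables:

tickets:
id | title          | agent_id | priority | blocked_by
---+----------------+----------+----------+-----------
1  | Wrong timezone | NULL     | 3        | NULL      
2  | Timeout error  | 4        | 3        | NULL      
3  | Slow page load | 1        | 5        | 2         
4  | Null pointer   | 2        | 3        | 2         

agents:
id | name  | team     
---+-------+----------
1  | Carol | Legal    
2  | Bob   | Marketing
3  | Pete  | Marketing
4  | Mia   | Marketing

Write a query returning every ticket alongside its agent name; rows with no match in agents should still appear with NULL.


LEFT JOIN keeps every row from tickets (the left table); where agent_id has no match in agents, the agent columns become NULL. Walk through each ticket:
  - ticket 1 (Wrong timezone): agent_id=NULL, no match -> kept with NULL
  - ticket 2 (Timeout error): agent_id=4 -> matches Mia
  - ticket 3 (Slow page load): agent_id=1 -> matches Carol
  - ticket 4 (Null pointer): agent_id=2 -> matches Bob
All 4 rows appear; 1 has NULL agent.

SQL:
SELECT a.title, b.name AS agent
FROM tickets a
LEFT JOIN agents b ON a.agent_id = b.id

Result:
title          | agent
---------------+------
Wrong timezone | NULL 
Timeout error  | Mia  
Slow page load | Carol
Null pointer   | Bob  


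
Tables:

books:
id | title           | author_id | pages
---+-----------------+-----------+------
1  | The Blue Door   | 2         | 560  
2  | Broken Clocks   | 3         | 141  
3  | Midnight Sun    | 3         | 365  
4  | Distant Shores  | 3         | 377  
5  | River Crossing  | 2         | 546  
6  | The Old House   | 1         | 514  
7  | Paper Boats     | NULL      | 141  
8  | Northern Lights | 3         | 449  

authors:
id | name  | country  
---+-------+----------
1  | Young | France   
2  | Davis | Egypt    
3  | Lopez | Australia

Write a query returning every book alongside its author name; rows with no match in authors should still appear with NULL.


LEFT JOIN keeps every row from books (the left table); where author_id has no match in authors, the author columns become NULL. Walk through each book:
  - book 1 (The Blue Door): author_id=2 -> matches Davis
  - book 2 (Broken Clocks): author_id=3 -> matches Lopez
  - book 3 (Midnight Sun): author_id=3 -> matches Lopez
  - book 4 (Distant Shores): author_id=3 -> matches Lopez
  - book 5 (River Crossing): author_id=2 -> matches Davis
  - book 6 (The Old House): author_id=1 -> matches Young
  - book 7 (Paper Boats): author_id=NULL, no match -> kept with NULL
  - book 8 (Northern Lights): author_id=3 -> matches Lopez
All 8 rows appear; 1 has NULL author.

SQL:
SELECT a.title, b.name AS author
FROM books a
LEFT JOIN authors b ON a.author_id = b.id

Result:
title           | author
----------------+-------
The Blue Door   | Davis 
Broken Clocks   | Lopez 
Midnight Sun    | Lopez 
Distant Shores  | Lopez 
River Crossing  | Davis 
The Old House   | Young 
Paper Boats     | NULL  
Northern Lights | Lopez 


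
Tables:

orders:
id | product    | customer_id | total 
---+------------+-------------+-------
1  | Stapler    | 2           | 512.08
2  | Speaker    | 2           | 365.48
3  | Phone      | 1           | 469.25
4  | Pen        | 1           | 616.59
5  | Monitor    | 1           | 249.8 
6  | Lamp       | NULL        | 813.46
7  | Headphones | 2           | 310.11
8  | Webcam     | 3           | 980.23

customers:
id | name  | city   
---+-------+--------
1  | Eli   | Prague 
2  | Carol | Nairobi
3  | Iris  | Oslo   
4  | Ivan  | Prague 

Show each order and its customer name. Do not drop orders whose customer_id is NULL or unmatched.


LEFT JOIN keeps every row from orders (the left table); where customer_id has no match in customers, the customer columns become NULL. Walk through each order:
  - order 1 (Stapler): customer_id=2 -> matches Carol
  - order 2 (Speaker): customer_id=2 -> matches Carol
  - order 3 (Phone): customer_id=1 -> matches Eli
  - order 4 (Pen): customer_id=1 -> matches Eli
  - order 5 (Monitor): customer_id=1 -> matches Eli
  - order 6 (Lamp): customer_id=NULL, no match -> kept with NULL
  - order 7 (Headphones): customer_id=2 -> matches Carol
  - order 8 (Webcam): customer_id=3 -> matches Iris
All 8 rows appear; 1 has NULL customer.

SQL:
SELECT a.product, b.name AS customer
FROM orders a
LEFT JOIN customers b ON a.customer_id = b.id

Result:
product    | customer
-----------+---------
Stapler    | Carol   
Speaker    | Carol   
Phone      | Eli     
Pen        | Eli     
Monitor    | Eli     
Lamp       | NULL    
Headphones | Carol   
Webcam     | Iris    


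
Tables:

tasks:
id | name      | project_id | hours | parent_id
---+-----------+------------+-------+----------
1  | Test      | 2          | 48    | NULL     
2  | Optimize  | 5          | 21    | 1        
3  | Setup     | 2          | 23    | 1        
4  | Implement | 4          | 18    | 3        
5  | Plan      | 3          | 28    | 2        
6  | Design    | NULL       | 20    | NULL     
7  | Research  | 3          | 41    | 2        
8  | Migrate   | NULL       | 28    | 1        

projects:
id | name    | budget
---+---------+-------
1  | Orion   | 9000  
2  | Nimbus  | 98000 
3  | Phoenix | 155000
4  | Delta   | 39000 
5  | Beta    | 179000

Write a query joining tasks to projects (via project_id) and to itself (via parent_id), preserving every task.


Two LEFT JOINs from the same base table tasks: one to projects via project_id, one to tasks itself via parent_id. Both are LEFT so every task is preserved.
Match against projects:
  - task 1 (Test): project_id=2 -> matches Nimbus
  - task 2 (Optimize): project_id=5 -> matches Beta
  - task 3 (Setup): project_id=2 -> matches Nimbus
  - task 4 (Implement): project_id=4 -> matches Delta
  - task 5 (Plan): project_id=3 -> matches Phoenix
  - task 6 (Design): project_id=NULL, no match -> kept with NULL
  - task 7 (Research): project_id=3 -> matches Phoenix
  - task 8 (Migrate): project_id=NULL, no match -> kept with NULL
Match against tasks (self):
  - task 1 (Test): parent_id=NULL -> NULL
  - task 2 (Optimize): parent_id=1 -> Test
  - task 3 (Setup): parent_id=1 -> Test
  - task 4 (Implement): parent_id=3 -> Setup
  - task 5 (Plan): parent_id=2 -> Optimize
  - task 6 (Design): parent_id=NULL -> NULL
  - task 7 (Research): parent_id=2 -> Optimize
  - task 8 (Migrate): parent_id=1 -> Test

SQL:
SELECT a.name, b.name AS project, c.name AS parent
FROM tasks a
LEFT JOIN projects b ON a.project_id = b.id
LEFT JOIN tasks c ON a.parent_id = c.id

Result:
name      | project | parent  
----------+---------+---------
Test      | Nimbus  | NULL    
Optimize  | Beta    | Test    
Setup     | Nimbus  | Test    
Implement | Delta   | Setup   
Plan      | Phoenix | Optimize
Design    | NULL    | NULL    
Research  | Phoenix | Optimize
Migrate   | NULL    | Test    
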